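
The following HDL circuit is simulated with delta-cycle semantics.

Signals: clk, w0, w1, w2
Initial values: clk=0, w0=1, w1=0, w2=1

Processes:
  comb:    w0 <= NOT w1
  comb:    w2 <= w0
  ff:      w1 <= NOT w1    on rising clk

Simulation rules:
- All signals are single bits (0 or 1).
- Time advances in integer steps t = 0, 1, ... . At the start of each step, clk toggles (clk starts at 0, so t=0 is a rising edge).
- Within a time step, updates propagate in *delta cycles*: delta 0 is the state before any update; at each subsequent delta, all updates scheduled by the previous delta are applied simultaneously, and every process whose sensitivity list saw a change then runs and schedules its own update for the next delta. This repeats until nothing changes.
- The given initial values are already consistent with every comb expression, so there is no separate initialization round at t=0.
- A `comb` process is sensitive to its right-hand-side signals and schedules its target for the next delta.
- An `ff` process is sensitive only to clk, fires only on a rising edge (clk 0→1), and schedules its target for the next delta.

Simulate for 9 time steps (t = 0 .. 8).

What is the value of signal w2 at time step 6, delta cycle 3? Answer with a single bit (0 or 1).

0

[bits: w0,w2,clk,w1]
t=0: Δ0=1100 Δ1=1110 Δ2=1111 Δ3=0111 Δ4=0011 | 4Δ
t=1: Δ0=0011 Δ1=0001 | 1Δ
t=2: Δ0=0001 Δ1=0011 Δ2=0010 Δ3=1010 Δ4=1110 | 4Δ
t=3: Δ0=1110 Δ1=1100 | 1Δ
t=4: Δ0=1100 Δ1=1110 Δ2=1111 Δ3=0111 Δ4=0011 | 4Δ
t=5: Δ0=0011 Δ1=0001 | 1Δ
t=6: Δ0=0001 Δ1=0011 Δ2=0010 Δ3=1010 Δ4=1110 | 4Δ
t=7: Δ0=1110 Δ1=1100 | 1Δ
t=8: Δ0=1100 Δ1=1110 Δ2=1111 Δ3=0111 Δ4=0011 | 4Δ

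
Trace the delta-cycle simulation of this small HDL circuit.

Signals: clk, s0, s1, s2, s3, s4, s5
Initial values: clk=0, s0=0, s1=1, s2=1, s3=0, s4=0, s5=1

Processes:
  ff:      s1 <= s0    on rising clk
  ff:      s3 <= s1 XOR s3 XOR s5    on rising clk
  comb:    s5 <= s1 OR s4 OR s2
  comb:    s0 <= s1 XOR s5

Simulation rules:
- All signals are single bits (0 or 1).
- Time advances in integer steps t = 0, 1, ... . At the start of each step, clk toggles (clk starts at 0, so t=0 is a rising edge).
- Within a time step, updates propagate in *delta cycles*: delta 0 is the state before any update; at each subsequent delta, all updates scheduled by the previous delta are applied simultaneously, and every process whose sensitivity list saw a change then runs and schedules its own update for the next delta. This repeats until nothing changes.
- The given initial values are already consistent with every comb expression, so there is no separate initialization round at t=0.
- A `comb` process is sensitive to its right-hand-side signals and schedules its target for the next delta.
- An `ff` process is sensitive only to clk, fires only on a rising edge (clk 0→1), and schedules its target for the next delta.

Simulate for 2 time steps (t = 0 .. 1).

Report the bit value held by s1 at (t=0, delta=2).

[bits: s0,clk,s4,s3,s1,s2,s5]
t=0: Δ0=0000111 Δ1=0100111 Δ2=0100011 Δ3=1100011 | 3Δ
t=1: Δ0=1100011 Δ1=1000011 | 1Δ

0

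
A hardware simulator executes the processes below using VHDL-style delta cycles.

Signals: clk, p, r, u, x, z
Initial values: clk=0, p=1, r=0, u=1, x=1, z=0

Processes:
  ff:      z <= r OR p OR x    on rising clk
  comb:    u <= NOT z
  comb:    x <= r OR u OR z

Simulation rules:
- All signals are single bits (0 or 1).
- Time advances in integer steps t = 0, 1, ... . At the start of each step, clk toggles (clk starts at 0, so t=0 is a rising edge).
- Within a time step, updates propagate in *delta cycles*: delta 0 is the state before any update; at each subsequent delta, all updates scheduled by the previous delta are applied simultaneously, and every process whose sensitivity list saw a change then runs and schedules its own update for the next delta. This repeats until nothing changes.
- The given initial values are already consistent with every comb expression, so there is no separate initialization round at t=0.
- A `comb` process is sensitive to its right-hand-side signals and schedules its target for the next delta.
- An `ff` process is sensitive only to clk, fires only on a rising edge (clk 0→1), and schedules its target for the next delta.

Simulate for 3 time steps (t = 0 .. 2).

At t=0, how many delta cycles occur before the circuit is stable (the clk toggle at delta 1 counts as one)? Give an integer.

t0.Δ0 p=1 clk=0 r=0 u=1 z=0 x=1
t0.Δ1 p=1 clk=1 r=0 u=1 z=0 x=1
t0.Δ2 p=1 clk=1 r=0 u=1 z=1 x=1
t0.Δ3 p=1 clk=1 r=0 u=0 z=1 x=1
t1.Δ0 p=1 clk=1 r=0 u=0 z=1 x=1
t1.Δ1 p=1 clk=0 r=0 u=0 z=1 x=1
t2.Δ0 p=1 clk=0 r=0 u=0 z=1 x=1
t2.Δ1 p=1 clk=1 r=0 u=0 z=1 x=1

3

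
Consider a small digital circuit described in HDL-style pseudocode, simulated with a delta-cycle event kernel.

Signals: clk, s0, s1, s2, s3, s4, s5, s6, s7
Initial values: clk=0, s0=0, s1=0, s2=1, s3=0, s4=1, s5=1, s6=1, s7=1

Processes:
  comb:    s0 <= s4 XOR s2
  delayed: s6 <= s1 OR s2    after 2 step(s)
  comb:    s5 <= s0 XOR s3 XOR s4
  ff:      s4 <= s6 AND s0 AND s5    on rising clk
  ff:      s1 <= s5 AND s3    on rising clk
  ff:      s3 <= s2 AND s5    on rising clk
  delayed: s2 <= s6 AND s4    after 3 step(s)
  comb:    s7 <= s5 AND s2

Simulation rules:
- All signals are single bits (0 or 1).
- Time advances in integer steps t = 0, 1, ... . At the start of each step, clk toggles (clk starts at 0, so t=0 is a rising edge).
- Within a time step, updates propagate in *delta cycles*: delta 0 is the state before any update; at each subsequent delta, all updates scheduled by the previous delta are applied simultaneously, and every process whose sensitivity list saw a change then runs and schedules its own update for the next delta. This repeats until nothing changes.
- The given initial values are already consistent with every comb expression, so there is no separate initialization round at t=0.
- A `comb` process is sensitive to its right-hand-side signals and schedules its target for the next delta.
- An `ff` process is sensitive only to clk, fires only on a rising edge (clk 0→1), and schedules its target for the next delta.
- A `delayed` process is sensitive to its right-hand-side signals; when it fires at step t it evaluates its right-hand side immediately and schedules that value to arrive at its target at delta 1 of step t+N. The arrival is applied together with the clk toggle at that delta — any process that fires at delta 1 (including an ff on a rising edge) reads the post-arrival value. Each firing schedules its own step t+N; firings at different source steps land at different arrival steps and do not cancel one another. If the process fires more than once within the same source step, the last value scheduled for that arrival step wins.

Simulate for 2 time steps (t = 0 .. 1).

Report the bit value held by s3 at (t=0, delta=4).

1

[bits: s1,s4,s0,clk,s5,s7,s6,s3,s2]
t=0: Δ0=010011101 Δ1=010111101 Δ2=000111111 Δ3=001111111 Δ4=001101111 Δ5=001100111 | 5Δ
t=1: Δ0=001100111 Δ1=001000111 | 1Δ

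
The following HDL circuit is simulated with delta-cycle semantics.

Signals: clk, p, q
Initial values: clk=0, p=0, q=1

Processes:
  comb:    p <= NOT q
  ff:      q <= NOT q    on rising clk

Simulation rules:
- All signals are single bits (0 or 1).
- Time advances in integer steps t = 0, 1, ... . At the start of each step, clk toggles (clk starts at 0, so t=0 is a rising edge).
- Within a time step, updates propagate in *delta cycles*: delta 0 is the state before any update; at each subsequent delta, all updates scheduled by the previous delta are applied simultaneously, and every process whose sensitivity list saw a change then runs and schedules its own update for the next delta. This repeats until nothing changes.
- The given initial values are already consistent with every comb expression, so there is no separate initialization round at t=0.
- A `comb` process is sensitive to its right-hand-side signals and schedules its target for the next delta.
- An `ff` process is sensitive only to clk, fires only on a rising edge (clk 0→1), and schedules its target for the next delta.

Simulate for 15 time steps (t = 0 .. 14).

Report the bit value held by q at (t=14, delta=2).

1

t0.Δ0 clk=0 q=1 p=0
t0.Δ1 clk=1 q=1 p=0
t0.Δ2 clk=1 q=0 p=0
t0.Δ3 clk=1 q=0 p=1
t1.Δ0 clk=1 q=0 p=1
t1.Δ1 clk=0 q=0 p=1
t2.Δ0 clk=0 q=0 p=1
t2.Δ1 clk=1 q=0 p=1
t2.Δ2 clk=1 q=1 p=1
t2.Δ3 clk=1 q=1 p=0
t3.Δ0 clk=1 q=1 p=0
t3.Δ1 clk=0 q=1 p=0
t4.Δ0 clk=0 q=1 p=0
t4.Δ1 clk=1 q=1 p=0
t4.Δ2 clk=1 q=0 p=0
t4.Δ3 clk=1 q=0 p=1
t5.Δ0 clk=1 q=0 p=1
t5.Δ1 clk=0 q=0 p=1
t6.Δ0 clk=0 q=0 p=1
t6.Δ1 clk=1 q=0 p=1
t6.Δ2 clk=1 q=1 p=1
t6.Δ3 clk=1 q=1 p=0
t7.Δ0 clk=1 q=1 p=0
t7.Δ1 clk=0 q=1 p=0
t8.Δ0 clk=0 q=1 p=0
t8.Δ1 clk=1 q=1 p=0
t8.Δ2 clk=1 q=0 p=0
t8.Δ3 clk=1 q=0 p=1
t9.Δ0 clk=1 q=0 p=1
t9.Δ1 clk=0 q=0 p=1
t10.Δ0 clk=0 q=0 p=1
t10.Δ1 clk=1 q=0 p=1
t10.Δ2 clk=1 q=1 p=1
t10.Δ3 clk=1 q=1 p=0
t11.Δ0 clk=1 q=1 p=0
t11.Δ1 clk=0 q=1 p=0
t12.Δ0 clk=0 q=1 p=0
t12.Δ1 clk=1 q=1 p=0
t12.Δ2 clk=1 q=0 p=0
t12.Δ3 clk=1 q=0 p=1
t13.Δ0 clk=1 q=0 p=1
t13.Δ1 clk=0 q=0 p=1
t14.Δ0 clk=0 q=0 p=1
t14.Δ1 clk=1 q=0 p=1
t14.Δ2 clk=1 q=1 p=1
t14.Δ3 clk=1 q=1 p=0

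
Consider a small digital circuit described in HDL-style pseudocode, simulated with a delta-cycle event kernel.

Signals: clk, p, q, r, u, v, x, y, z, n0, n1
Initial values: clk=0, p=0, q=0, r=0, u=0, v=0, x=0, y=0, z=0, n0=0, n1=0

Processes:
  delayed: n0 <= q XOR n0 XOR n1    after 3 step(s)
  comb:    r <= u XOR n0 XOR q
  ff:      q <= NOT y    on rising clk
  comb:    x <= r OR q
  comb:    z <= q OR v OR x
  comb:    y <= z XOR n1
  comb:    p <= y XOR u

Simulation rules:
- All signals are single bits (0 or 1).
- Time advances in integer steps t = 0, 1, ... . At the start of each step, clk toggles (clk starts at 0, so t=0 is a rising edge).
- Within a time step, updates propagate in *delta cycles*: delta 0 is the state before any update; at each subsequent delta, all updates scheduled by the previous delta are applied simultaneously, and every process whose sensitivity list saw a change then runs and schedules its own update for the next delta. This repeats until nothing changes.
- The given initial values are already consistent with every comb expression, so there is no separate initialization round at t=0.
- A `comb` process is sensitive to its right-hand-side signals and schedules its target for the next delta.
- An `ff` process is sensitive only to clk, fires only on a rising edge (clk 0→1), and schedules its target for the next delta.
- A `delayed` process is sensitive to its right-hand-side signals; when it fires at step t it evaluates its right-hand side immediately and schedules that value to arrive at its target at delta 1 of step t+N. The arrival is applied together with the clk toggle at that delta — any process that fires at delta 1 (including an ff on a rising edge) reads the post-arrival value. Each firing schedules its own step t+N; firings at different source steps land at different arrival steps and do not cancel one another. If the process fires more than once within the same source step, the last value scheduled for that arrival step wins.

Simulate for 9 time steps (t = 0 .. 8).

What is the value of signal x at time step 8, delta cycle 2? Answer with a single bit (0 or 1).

t0.Δ0 n0=0 n1=0 clk=0 u=0 x=0 y=0 q=0 z=0 v=0 r=0 p=0
t0.Δ1 n0=0 n1=0 clk=1 u=0 x=0 y=0 q=0 z=0 v=0 r=0 p=0
t0.Δ2 n0=0 n1=0 clk=1 u=0 x=0 y=0 q=1 z=0 v=0 r=0 p=0
t0.Δ3 n0=0 n1=0 clk=1 u=0 x=1 y=0 q=1 z=1 v=0 r=1 p=0
t0.Δ4 n0=0 n1=0 clk=1 u=0 x=1 y=1 q=1 z=1 v=0 r=1 p=0
t0.Δ5 n0=0 n1=0 clk=1 u=0 x=1 y=1 q=1 z=1 v=0 r=1 p=1
t1.Δ0 n0=0 n1=0 clk=1 u=0 x=1 y=1 q=1 z=1 v=0 r=1 p=1
t1.Δ1 n0=0 n1=0 clk=0 u=0 x=1 y=1 q=1 z=1 v=0 r=1 p=1
t2.Δ0 n0=0 n1=0 clk=0 u=0 x=1 y=1 q=1 z=1 v=0 r=1 p=1
t2.Δ1 n0=0 n1=0 clk=1 u=0 x=1 y=1 q=1 z=1 v=0 r=1 p=1
t2.Δ2 n0=0 n1=0 clk=1 u=0 x=1 y=1 q=0 z=1 v=0 r=1 p=1
t2.Δ3 n0=0 n1=0 clk=1 u=0 x=1 y=1 q=0 z=1 v=0 r=0 p=1
t2.Δ4 n0=0 n1=0 clk=1 u=0 x=0 y=1 q=0 z=1 v=0 r=0 p=1
t2.Δ5 n0=0 n1=0 clk=1 u=0 x=0 y=1 q=0 z=0 v=0 r=0 p=1
t2.Δ6 n0=0 n1=0 clk=1 u=0 x=0 y=0 q=0 z=0 v=0 r=0 p=1
t2.Δ7 n0=0 n1=0 clk=1 u=0 x=0 y=0 q=0 z=0 v=0 r=0 p=0
t3.Δ0 n0=0 n1=0 clk=1 u=0 x=0 y=0 q=0 z=0 v=0 r=0 p=0
t3.Δ1 n0=1 n1=0 clk=0 u=0 x=0 y=0 q=0 z=0 v=0 r=0 p=0
t3.Δ2 n0=1 n1=0 clk=0 u=0 x=0 y=0 q=0 z=0 v=0 r=1 p=0
t3.Δ3 n0=1 n1=0 clk=0 u=0 x=1 y=0 q=0 z=0 v=0 r=1 p=0
t3.Δ4 n0=1 n1=0 clk=0 u=0 x=1 y=0 q=0 z=1 v=0 r=1 p=0
t3.Δ5 n0=1 n1=0 clk=0 u=0 x=1 y=1 q=0 z=1 v=0 r=1 p=0
t3.Δ6 n0=1 n1=0 clk=0 u=0 x=1 y=1 q=0 z=1 v=0 r=1 p=1
t4.Δ0 n0=1 n1=0 clk=0 u=0 x=1 y=1 q=0 z=1 v=0 r=1 p=1
t4.Δ1 n0=1 n1=0 clk=1 u=0 x=1 y=1 q=0 z=1 v=0 r=1 p=1
t5.Δ0 n0=1 n1=0 clk=1 u=0 x=1 y=1 q=0 z=1 v=0 r=1 p=1
t5.Δ1 n0=0 n1=0 clk=0 u=0 x=1 y=1 q=0 z=1 v=0 r=1 p=1
t5.Δ2 n0=0 n1=0 clk=0 u=0 x=1 y=1 q=0 z=1 v=0 r=0 p=1
t5.Δ3 n0=0 n1=0 clk=0 u=0 x=0 y=1 q=0 z=1 v=0 r=0 p=1
t5.Δ4 n0=0 n1=0 clk=0 u=0 x=0 y=1 q=0 z=0 v=0 r=0 p=1
t5.Δ5 n0=0 n1=0 clk=0 u=0 x=0 y=0 q=0 z=0 v=0 r=0 p=1
t5.Δ6 n0=0 n1=0 clk=0 u=0 x=0 y=0 q=0 z=0 v=0 r=0 p=0
t6.Δ0 n0=0 n1=0 clk=0 u=0 x=0 y=0 q=0 z=0 v=0 r=0 p=0
t6.Δ1 n0=1 n1=0 clk=1 u=0 x=0 y=0 q=0 z=0 v=0 r=0 p=0
t6.Δ2 n0=1 n1=0 clk=1 u=0 x=0 y=0 q=1 z=0 v=0 r=1 p=0
t6.Δ3 n0=1 n1=0 clk=1 u=0 x=1 y=0 q=1 z=1 v=0 r=0 p=0
t6.Δ4 n0=1 n1=0 clk=1 u=0 x=1 y=1 q=1 z=1 v=0 r=0 p=0
t6.Δ5 n0=1 n1=0 clk=1 u=0 x=1 y=1 q=1 z=1 v=0 r=0 p=1
t7.Δ0 n0=1 n1=0 clk=1 u=0 x=1 y=1 q=1 z=1 v=0 r=0 p=1
t7.Δ1 n0=1 n1=0 clk=0 u=0 x=1 y=1 q=1 z=1 v=0 r=0 p=1
t8.Δ0 n0=1 n1=0 clk=0 u=0 x=1 y=1 q=1 z=1 v=0 r=0 p=1
t8.Δ1 n0=0 n1=0 clk=1 u=0 x=1 y=1 q=1 z=1 v=0 r=0 p=1
t8.Δ2 n0=0 n1=0 clk=1 u=0 x=1 y=1 q=0 z=1 v=0 r=1 p=1
t8.Δ3 n0=0 n1=0 clk=1 u=0 x=1 y=1 q=0 z=1 v=0 r=0 p=1
t8.Δ4 n0=0 n1=0 clk=1 u=0 x=0 y=1 q=0 z=1 v=0 r=0 p=1
t8.Δ5 n0=0 n1=0 clk=1 u=0 x=0 y=1 q=0 z=0 v=0 r=0 p=1
t8.Δ6 n0=0 n1=0 clk=1 u=0 x=0 y=0 q=0 z=0 v=0 r=0 p=1
t8.Δ7 n0=0 n1=0 clk=1 u=0 x=0 y=0 q=0 z=0 v=0 r=0 p=0

1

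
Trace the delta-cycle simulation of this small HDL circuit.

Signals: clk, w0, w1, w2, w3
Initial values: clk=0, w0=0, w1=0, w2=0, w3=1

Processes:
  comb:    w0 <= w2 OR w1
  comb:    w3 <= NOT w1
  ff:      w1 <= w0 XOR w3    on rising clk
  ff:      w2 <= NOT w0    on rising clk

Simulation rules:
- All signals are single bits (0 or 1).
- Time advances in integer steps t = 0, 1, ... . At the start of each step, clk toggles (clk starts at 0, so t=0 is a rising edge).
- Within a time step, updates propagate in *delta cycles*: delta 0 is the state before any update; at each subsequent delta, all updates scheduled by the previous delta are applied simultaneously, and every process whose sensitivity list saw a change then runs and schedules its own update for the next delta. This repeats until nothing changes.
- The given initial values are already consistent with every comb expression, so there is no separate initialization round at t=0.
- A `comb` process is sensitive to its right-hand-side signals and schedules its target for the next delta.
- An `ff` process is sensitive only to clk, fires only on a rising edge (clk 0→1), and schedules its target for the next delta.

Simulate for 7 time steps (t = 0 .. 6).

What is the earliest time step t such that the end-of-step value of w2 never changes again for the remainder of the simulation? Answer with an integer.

t=0 Δ0: w3=1 w1=0 clk=0 w2=0 w0=0
  Δ1: clk:0→1
  Δ2: w1:0→1, w2:0→1
  Δ3: w3:1→0, w0:0→1
  (3Δ to stable)
t=1 Δ0: w3=0 w1=1 clk=1 w2=1 w0=1
  Δ1: clk:1→0
  (1Δ to stable)
t=2 Δ0: w3=0 w1=1 clk=0 w2=1 w0=1
  Δ1: clk:0→1
  Δ2: w2:1→0
  (2Δ to stable)
t=3 Δ0: w3=0 w1=1 clk=1 w2=0 w0=1
  Δ1: clk:1→0
  (1Δ to stable)
t=4 Δ0: w3=0 w1=1 clk=0 w2=0 w0=1
  Δ1: clk:0→1
  (1Δ to stable)
t=5 Δ0: w3=0 w1=1 clk=1 w2=0 w0=1
  Δ1: clk:1→0
  (1Δ to stable)
t=6 Δ0: w3=0 w1=1 clk=0 w2=0 w0=1
  Δ1: clk:0→1
  (1Δ to stable)

2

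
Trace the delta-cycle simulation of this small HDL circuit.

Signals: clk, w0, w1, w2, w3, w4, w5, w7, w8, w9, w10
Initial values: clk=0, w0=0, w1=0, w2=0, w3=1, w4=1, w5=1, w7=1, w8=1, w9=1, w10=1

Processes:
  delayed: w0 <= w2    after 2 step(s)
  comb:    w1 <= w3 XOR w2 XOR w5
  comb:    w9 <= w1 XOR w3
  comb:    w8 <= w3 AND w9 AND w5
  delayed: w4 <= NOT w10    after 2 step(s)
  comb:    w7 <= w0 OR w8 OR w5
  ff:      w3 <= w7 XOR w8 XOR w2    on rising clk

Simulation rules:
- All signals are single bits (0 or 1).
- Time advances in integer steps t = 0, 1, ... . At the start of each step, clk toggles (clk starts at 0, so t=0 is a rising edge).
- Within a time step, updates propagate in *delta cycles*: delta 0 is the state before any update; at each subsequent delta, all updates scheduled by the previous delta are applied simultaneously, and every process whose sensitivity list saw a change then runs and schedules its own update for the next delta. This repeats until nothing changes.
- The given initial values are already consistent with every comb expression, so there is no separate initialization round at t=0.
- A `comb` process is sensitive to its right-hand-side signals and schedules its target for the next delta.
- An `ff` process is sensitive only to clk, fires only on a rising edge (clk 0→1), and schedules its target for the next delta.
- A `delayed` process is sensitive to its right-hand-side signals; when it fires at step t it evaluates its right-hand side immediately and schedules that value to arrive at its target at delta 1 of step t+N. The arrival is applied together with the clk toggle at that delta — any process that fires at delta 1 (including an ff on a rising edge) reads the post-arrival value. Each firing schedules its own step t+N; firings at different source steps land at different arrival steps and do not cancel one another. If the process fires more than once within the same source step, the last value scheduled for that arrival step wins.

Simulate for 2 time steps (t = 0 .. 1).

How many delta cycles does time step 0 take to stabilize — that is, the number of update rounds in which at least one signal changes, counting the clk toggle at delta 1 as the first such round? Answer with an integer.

4

t=0 Δ0: w9=1 w3=1 w1=0 w8=1 w5=1 w2=0 clk=0 w4=1 w0=0 w10=1 w7=1
  Δ1: clk:0→1
  Δ2: w3:1→0
  Δ3: w9:1→0, w1:0→1, w8:1→0
  Δ4: w9:0→1
  (4Δ to stable)
t=1 Δ0: w9=1 w3=0 w1=1 w8=0 w5=1 w2=0 clk=1 w4=1 w0=0 w10=1 w7=1
  Δ1: clk:1→0
  (1Δ to stable)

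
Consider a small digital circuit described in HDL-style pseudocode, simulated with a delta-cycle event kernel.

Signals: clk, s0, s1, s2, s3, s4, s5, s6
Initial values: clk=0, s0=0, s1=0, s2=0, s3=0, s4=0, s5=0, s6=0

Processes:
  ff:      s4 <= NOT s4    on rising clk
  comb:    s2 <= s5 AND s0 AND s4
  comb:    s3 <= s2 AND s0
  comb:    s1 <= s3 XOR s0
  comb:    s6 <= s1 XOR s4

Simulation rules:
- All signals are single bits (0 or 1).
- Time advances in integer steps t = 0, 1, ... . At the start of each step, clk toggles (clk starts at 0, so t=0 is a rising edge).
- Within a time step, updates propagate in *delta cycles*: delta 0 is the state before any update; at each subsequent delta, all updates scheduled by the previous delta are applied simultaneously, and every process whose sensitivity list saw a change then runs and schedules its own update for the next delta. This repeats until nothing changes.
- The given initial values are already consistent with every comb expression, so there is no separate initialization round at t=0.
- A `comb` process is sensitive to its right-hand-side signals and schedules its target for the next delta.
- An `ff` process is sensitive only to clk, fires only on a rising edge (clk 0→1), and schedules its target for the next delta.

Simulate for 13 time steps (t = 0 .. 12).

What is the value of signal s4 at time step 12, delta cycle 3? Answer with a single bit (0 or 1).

1

t0.Δ0 s1=0 s4=0 s2=0 s3=0 s5=0 s0=0 clk=0 s6=0
t0.Δ1 s1=0 s4=0 s2=0 s3=0 s5=0 s0=0 clk=1 s6=0
t0.Δ2 s1=0 s4=1 s2=0 s3=0 s5=0 s0=0 clk=1 s6=0
t0.Δ3 s1=0 s4=1 s2=0 s3=0 s5=0 s0=0 clk=1 s6=1
t1.Δ0 s1=0 s4=1 s2=0 s3=0 s5=0 s0=0 clk=1 s6=1
t1.Δ1 s1=0 s4=1 s2=0 s3=0 s5=0 s0=0 clk=0 s6=1
t2.Δ0 s1=0 s4=1 s2=0 s3=0 s5=0 s0=0 clk=0 s6=1
t2.Δ1 s1=0 s4=1 s2=0 s3=0 s5=0 s0=0 clk=1 s6=1
t2.Δ2 s1=0 s4=0 s2=0 s3=0 s5=0 s0=0 clk=1 s6=1
t2.Δ3 s1=0 s4=0 s2=0 s3=0 s5=0 s0=0 clk=1 s6=0
t3.Δ0 s1=0 s4=0 s2=0 s3=0 s5=0 s0=0 clk=1 s6=0
t3.Δ1 s1=0 s4=0 s2=0 s3=0 s5=0 s0=0 clk=0 s6=0
t4.Δ0 s1=0 s4=0 s2=0 s3=0 s5=0 s0=0 clk=0 s6=0
t4.Δ1 s1=0 s4=0 s2=0 s3=0 s5=0 s0=0 clk=1 s6=0
t4.Δ2 s1=0 s4=1 s2=0 s3=0 s5=0 s0=0 clk=1 s6=0
t4.Δ3 s1=0 s4=1 s2=0 s3=0 s5=0 s0=0 clk=1 s6=1
t5.Δ0 s1=0 s4=1 s2=0 s3=0 s5=0 s0=0 clk=1 s6=1
t5.Δ1 s1=0 s4=1 s2=0 s3=0 s5=0 s0=0 clk=0 s6=1
t6.Δ0 s1=0 s4=1 s2=0 s3=0 s5=0 s0=0 clk=0 s6=1
t6.Δ1 s1=0 s4=1 s2=0 s3=0 s5=0 s0=0 clk=1 s6=1
t6.Δ2 s1=0 s4=0 s2=0 s3=0 s5=0 s0=0 clk=1 s6=1
t6.Δ3 s1=0 s4=0 s2=0 s3=0 s5=0 s0=0 clk=1 s6=0
t7.Δ0 s1=0 s4=0 s2=0 s3=0 s5=0 s0=0 clk=1 s6=0
t7.Δ1 s1=0 s4=0 s2=0 s3=0 s5=0 s0=0 clk=0 s6=0
t8.Δ0 s1=0 s4=0 s2=0 s3=0 s5=0 s0=0 clk=0 s6=0
t8.Δ1 s1=0 s4=0 s2=0 s3=0 s5=0 s0=0 clk=1 s6=0
t8.Δ2 s1=0 s4=1 s2=0 s3=0 s5=0 s0=0 clk=1 s6=0
t8.Δ3 s1=0 s4=1 s2=0 s3=0 s5=0 s0=0 clk=1 s6=1
t9.Δ0 s1=0 s4=1 s2=0 s3=0 s5=0 s0=0 clk=1 s6=1
t9.Δ1 s1=0 s4=1 s2=0 s3=0 s5=0 s0=0 clk=0 s6=1
t10.Δ0 s1=0 s4=1 s2=0 s3=0 s5=0 s0=0 clk=0 s6=1
t10.Δ1 s1=0 s4=1 s2=0 s3=0 s5=0 s0=0 clk=1 s6=1
t10.Δ2 s1=0 s4=0 s2=0 s3=0 s5=0 s0=0 clk=1 s6=1
t10.Δ3 s1=0 s4=0 s2=0 s3=0 s5=0 s0=0 clk=1 s6=0
t11.Δ0 s1=0 s4=0 s2=0 s3=0 s5=0 s0=0 clk=1 s6=0
t11.Δ1 s1=0 s4=0 s2=0 s3=0 s5=0 s0=0 clk=0 s6=0
t12.Δ0 s1=0 s4=0 s2=0 s3=0 s5=0 s0=0 clk=0 s6=0
t12.Δ1 s1=0 s4=0 s2=0 s3=0 s5=0 s0=0 clk=1 s6=0
t12.Δ2 s1=0 s4=1 s2=0 s3=0 s5=0 s0=0 clk=1 s6=0
t12.Δ3 s1=0 s4=1 s2=0 s3=0 s5=0 s0=0 clk=1 s6=1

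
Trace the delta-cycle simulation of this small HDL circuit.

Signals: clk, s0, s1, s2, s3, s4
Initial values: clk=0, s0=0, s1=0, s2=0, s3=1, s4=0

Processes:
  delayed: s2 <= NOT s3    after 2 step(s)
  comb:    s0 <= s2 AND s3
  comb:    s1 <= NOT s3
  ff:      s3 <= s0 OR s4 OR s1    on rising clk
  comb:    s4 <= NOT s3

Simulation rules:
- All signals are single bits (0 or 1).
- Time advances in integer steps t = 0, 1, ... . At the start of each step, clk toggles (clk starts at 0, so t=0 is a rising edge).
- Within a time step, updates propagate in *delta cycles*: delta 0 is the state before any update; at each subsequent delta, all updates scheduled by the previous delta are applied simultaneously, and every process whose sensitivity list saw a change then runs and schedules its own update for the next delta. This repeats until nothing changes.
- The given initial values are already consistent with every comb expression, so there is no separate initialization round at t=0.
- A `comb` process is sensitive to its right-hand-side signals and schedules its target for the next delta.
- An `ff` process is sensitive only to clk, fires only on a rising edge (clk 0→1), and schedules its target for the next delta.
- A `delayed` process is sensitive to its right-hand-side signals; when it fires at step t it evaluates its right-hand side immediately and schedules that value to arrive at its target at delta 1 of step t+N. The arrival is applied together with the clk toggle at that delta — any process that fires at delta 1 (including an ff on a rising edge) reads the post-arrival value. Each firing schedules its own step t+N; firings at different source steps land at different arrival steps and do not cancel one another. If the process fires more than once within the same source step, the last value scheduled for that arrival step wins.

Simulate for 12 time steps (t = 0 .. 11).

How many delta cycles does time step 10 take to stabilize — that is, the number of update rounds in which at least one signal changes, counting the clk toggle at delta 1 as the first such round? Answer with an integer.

t0.Δ0 s1=0 s4=0 clk=0 s3=1 s0=0 s2=0
t0.Δ1 s1=0 s4=0 clk=1 s3=1 s0=0 s2=0
t0.Δ2 s1=0 s4=0 clk=1 s3=0 s0=0 s2=0
t0.Δ3 s1=1 s4=1 clk=1 s3=0 s0=0 s2=0
t1.Δ0 s1=1 s4=1 clk=1 s3=0 s0=0 s2=0
t1.Δ1 s1=1 s4=1 clk=0 s3=0 s0=0 s2=0
t2.Δ0 s1=1 s4=1 clk=0 s3=0 s0=0 s2=0
t2.Δ1 s1=1 s4=1 clk=1 s3=0 s0=0 s2=1
t2.Δ2 s1=1 s4=1 clk=1 s3=1 s0=0 s2=1
t2.Δ3 s1=0 s4=0 clk=1 s3=1 s0=1 s2=1
t3.Δ0 s1=0 s4=0 clk=1 s3=1 s0=1 s2=1
t3.Δ1 s1=0 s4=0 clk=0 s3=1 s0=1 s2=1
t4.Δ0 s1=0 s4=0 clk=0 s3=1 s0=1 s2=1
t4.Δ1 s1=0 s4=0 clk=1 s3=1 s0=1 s2=0
t4.Δ2 s1=0 s4=0 clk=1 s3=1 s0=0 s2=0
t5.Δ0 s1=0 s4=0 clk=1 s3=1 s0=0 s2=0
t5.Δ1 s1=0 s4=0 clk=0 s3=1 s0=0 s2=0
t6.Δ0 s1=0 s4=0 clk=0 s3=1 s0=0 s2=0
t6.Δ1 s1=0 s4=0 clk=1 s3=1 s0=0 s2=0
t6.Δ2 s1=0 s4=0 clk=1 s3=0 s0=0 s2=0
t6.Δ3 s1=1 s4=1 clk=1 s3=0 s0=0 s2=0
t7.Δ0 s1=1 s4=1 clk=1 s3=0 s0=0 s2=0
t7.Δ1 s1=1 s4=1 clk=0 s3=0 s0=0 s2=0
t8.Δ0 s1=1 s4=1 clk=0 s3=0 s0=0 s2=0
t8.Δ1 s1=1 s4=1 clk=1 s3=0 s0=0 s2=1
t8.Δ2 s1=1 s4=1 clk=1 s3=1 s0=0 s2=1
t8.Δ3 s1=0 s4=0 clk=1 s3=1 s0=1 s2=1
t9.Δ0 s1=0 s4=0 clk=1 s3=1 s0=1 s2=1
t9.Δ1 s1=0 s4=0 clk=0 s3=1 s0=1 s2=1
t10.Δ0 s1=0 s4=0 clk=0 s3=1 s0=1 s2=1
t10.Δ1 s1=0 s4=0 clk=1 s3=1 s0=1 s2=0
t10.Δ2 s1=0 s4=0 clk=1 s3=1 s0=0 s2=0
t11.Δ0 s1=0 s4=0 clk=1 s3=1 s0=0 s2=0
t11.Δ1 s1=0 s4=0 clk=0 s3=1 s0=0 s2=0

2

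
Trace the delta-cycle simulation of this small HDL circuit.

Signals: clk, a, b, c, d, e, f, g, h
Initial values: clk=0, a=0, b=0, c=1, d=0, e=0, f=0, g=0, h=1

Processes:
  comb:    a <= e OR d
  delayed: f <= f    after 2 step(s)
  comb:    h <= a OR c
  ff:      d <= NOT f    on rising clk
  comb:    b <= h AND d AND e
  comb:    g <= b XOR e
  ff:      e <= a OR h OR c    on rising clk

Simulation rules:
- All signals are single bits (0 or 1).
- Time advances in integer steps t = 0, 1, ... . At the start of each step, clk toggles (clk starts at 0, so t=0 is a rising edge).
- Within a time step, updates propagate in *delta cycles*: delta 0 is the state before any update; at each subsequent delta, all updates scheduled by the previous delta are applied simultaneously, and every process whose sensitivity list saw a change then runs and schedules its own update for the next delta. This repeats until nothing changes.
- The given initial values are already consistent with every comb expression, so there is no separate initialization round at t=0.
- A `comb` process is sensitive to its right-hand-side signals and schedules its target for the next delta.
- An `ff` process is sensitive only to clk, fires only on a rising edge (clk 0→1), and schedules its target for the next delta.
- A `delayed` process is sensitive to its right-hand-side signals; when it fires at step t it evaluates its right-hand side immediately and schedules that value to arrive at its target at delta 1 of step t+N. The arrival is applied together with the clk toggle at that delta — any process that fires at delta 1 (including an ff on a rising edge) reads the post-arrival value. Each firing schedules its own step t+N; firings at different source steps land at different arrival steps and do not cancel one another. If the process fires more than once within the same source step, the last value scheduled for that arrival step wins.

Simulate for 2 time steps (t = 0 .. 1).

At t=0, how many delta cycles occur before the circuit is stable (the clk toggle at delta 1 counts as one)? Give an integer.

4

[bits: a,g,d,b,f,h,c,e,clk]
t=0: Δ0=000001100 Δ1=000001101 Δ2=001001111 Δ3=111101111 Δ4=101101111 | 4Δ
t=1: Δ0=101101111 Δ1=101101110 | 1Δ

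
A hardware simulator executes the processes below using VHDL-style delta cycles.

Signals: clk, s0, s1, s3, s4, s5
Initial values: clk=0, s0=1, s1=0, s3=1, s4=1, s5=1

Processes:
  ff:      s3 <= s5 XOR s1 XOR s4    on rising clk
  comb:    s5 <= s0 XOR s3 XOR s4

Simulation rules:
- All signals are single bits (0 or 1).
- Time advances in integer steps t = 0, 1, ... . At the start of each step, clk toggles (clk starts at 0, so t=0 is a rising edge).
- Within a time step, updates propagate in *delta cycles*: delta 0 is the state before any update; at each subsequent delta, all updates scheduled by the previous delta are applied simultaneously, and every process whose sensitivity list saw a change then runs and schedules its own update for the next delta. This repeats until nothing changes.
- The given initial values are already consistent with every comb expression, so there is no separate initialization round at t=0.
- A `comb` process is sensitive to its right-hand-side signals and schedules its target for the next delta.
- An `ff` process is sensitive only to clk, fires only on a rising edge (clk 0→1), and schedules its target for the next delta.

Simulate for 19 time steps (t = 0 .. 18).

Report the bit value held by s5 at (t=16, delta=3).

0

t=0 Δ0: s5=1 s1=0 clk=0 s3=1 s0=1 s4=1
  Δ1: clk:0→1
  Δ2: s3:1→0
  Δ3: s5:1→0
  (3Δ to stable)
t=1 Δ0: s5=0 s1=0 clk=1 s3=0 s0=1 s4=1
  Δ1: clk:1→0
  (1Δ to stable)
t=2 Δ0: s5=0 s1=0 clk=0 s3=0 s0=1 s4=1
  Δ1: clk:0→1
  Δ2: s3:0→1
  Δ3: s5:0→1
  (3Δ to stable)
t=3 Δ0: s5=1 s1=0 clk=1 s3=1 s0=1 s4=1
  Δ1: clk:1→0
  (1Δ to stable)
t=4 Δ0: s5=1 s1=0 clk=0 s3=1 s0=1 s4=1
  Δ1: clk:0→1
  Δ2: s3:1→0
  Δ3: s5:1→0
  (3Δ to stable)
t=5 Δ0: s5=0 s1=0 clk=1 s3=0 s0=1 s4=1
  Δ1: clk:1→0
  (1Δ to stable)
t=6 Δ0: s5=0 s1=0 clk=0 s3=0 s0=1 s4=1
  Δ1: clk:0→1
  Δ2: s3:0→1
  Δ3: s5:0→1
  (3Δ to stable)
t=7 Δ0: s5=1 s1=0 clk=1 s3=1 s0=1 s4=1
  Δ1: clk:1→0
  (1Δ to stable)
t=8 Δ0: s5=1 s1=0 clk=0 s3=1 s0=1 s4=1
  Δ1: clk:0→1
  Δ2: s3:1→0
  Δ3: s5:1→0
  (3Δ to stable)
t=9 Δ0: s5=0 s1=0 clk=1 s3=0 s0=1 s4=1
  Δ1: clk:1→0
  (1Δ to stable)
t=10 Δ0: s5=0 s1=0 clk=0 s3=0 s0=1 s4=1
  Δ1: clk:0→1
  Δ2: s3:0→1
  Δ3: s5:0→1
  (3Δ to stable)
t=11 Δ0: s5=1 s1=0 clk=1 s3=1 s0=1 s4=1
  Δ1: clk:1→0
  (1Δ to stable)
t=12 Δ0: s5=1 s1=0 clk=0 s3=1 s0=1 s4=1
  Δ1: clk:0→1
  Δ2: s3:1→0
  Δ3: s5:1→0
  (3Δ to stable)
t=13 Δ0: s5=0 s1=0 clk=1 s3=0 s0=1 s4=1
  Δ1: clk:1→0
  (1Δ to stable)
t=14 Δ0: s5=0 s1=0 clk=0 s3=0 s0=1 s4=1
  Δ1: clk:0→1
  Δ2: s3:0→1
  Δ3: s5:0→1
  (3Δ to stable)
t=15 Δ0: s5=1 s1=0 clk=1 s3=1 s0=1 s4=1
  Δ1: clk:1→0
  (1Δ to stable)
t=16 Δ0: s5=1 s1=0 clk=0 s3=1 s0=1 s4=1
  Δ1: clk:0→1
  Δ2: s3:1→0
  Δ3: s5:1→0
  (3Δ to stable)
t=17 Δ0: s5=0 s1=0 clk=1 s3=0 s0=1 s4=1
  Δ1: clk:1→0
  (1Δ to stable)
t=18 Δ0: s5=0 s1=0 clk=0 s3=0 s0=1 s4=1
  Δ1: clk:0→1
  Δ2: s3:0→1
  Δ3: s5:0→1
  (3Δ to stable)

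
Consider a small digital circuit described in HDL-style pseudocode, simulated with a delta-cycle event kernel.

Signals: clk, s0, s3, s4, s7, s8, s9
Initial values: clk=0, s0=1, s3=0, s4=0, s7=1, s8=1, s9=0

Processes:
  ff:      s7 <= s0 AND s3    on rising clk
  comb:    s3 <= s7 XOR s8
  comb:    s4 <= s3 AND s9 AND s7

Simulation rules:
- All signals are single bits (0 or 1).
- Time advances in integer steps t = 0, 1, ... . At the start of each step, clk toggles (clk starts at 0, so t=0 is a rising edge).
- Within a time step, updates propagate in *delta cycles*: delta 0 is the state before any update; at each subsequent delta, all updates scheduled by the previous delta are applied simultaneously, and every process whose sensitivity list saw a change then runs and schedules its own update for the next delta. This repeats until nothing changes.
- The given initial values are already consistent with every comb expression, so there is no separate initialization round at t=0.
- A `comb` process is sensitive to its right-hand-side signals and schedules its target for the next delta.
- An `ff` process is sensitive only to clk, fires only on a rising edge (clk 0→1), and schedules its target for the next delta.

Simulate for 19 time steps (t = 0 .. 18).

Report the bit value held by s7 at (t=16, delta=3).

0

[bits: s7,clk,s9,s3,s0,s8,s4]
t=0: Δ0=1000110 Δ1=1100110 Δ2=0100110 Δ3=0101110 | 3Δ
t=1: Δ0=0101110 Δ1=0001110 | 1Δ
t=2: Δ0=0001110 Δ1=0101110 Δ2=1101110 Δ3=1100110 | 3Δ
t=3: Δ0=1100110 Δ1=1000110 | 1Δ
t=4: Δ0=1000110 Δ1=1100110 Δ2=0100110 Δ3=0101110 | 3Δ
t=5: Δ0=0101110 Δ1=0001110 | 1Δ
t=6: Δ0=0001110 Δ1=0101110 Δ2=1101110 Δ3=1100110 | 3Δ
t=7: Δ0=1100110 Δ1=1000110 | 1Δ
t=8: Δ0=1000110 Δ1=1100110 Δ2=0100110 Δ3=0101110 | 3Δ
t=9: Δ0=0101110 Δ1=0001110 | 1Δ
t=10: Δ0=0001110 Δ1=0101110 Δ2=1101110 Δ3=1100110 | 3Δ
t=11: Δ0=1100110 Δ1=1000110 | 1Δ
t=12: Δ0=1000110 Δ1=1100110 Δ2=0100110 Δ3=0101110 | 3Δ
t=13: Δ0=0101110 Δ1=0001110 | 1Δ
t=14: Δ0=0001110 Δ1=0101110 Δ2=1101110 Δ3=1100110 | 3Δ
t=15: Δ0=1100110 Δ1=1000110 | 1Δ
t=16: Δ0=1000110 Δ1=1100110 Δ2=0100110 Δ3=0101110 | 3Δ
t=17: Δ0=0101110 Δ1=0001110 | 1Δ
t=18: Δ0=0001110 Δ1=0101110 Δ2=1101110 Δ3=1100110 | 3Δ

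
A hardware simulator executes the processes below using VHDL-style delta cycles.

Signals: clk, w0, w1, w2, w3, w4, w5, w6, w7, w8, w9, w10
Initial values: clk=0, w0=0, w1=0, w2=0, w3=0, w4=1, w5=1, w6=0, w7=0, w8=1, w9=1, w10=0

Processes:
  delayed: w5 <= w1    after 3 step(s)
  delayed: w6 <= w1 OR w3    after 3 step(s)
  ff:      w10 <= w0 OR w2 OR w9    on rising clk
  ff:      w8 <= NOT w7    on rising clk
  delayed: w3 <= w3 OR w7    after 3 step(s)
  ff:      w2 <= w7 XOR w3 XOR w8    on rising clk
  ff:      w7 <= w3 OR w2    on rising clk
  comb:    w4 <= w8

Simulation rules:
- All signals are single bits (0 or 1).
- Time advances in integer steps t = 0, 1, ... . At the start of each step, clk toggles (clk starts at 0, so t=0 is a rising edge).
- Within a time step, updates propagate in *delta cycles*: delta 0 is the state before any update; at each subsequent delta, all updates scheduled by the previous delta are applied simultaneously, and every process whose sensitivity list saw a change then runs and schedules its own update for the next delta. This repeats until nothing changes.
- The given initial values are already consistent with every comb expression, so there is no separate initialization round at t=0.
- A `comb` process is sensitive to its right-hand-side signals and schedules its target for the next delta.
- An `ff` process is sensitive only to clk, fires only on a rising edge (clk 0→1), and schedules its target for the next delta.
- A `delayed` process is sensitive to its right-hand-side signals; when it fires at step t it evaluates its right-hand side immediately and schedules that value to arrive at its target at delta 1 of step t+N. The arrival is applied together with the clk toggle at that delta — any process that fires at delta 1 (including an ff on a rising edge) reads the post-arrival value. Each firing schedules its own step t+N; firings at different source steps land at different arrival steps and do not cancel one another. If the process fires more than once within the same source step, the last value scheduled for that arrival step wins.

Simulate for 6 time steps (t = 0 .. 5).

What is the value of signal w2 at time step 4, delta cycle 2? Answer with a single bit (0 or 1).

t0.Δ0 w6=0 w7=0 w0=0 w8=1 w1=0 clk=0 w2=0 w3=0 w10=0 w4=1 w5=1 w9=1
t0.Δ1 w6=0 w7=0 w0=0 w8=1 w1=0 clk=1 w2=0 w3=0 w10=0 w4=1 w5=1 w9=1
t0.Δ2 w6=0 w7=0 w0=0 w8=1 w1=0 clk=1 w2=1 w3=0 w10=1 w4=1 w5=1 w9=1
t1.Δ0 w6=0 w7=0 w0=0 w8=1 w1=0 clk=1 w2=1 w3=0 w10=1 w4=1 w5=1 w9=1
t1.Δ1 w6=0 w7=0 w0=0 w8=1 w1=0 clk=0 w2=1 w3=0 w10=1 w4=1 w5=1 w9=1
t2.Δ0 w6=0 w7=0 w0=0 w8=1 w1=0 clk=0 w2=1 w3=0 w10=1 w4=1 w5=1 w9=1
t2.Δ1 w6=0 w7=0 w0=0 w8=1 w1=0 clk=1 w2=1 w3=0 w10=1 w4=1 w5=1 w9=1
t2.Δ2 w6=0 w7=1 w0=0 w8=1 w1=0 clk=1 w2=1 w3=0 w10=1 w4=1 w5=1 w9=1
t3.Δ0 w6=0 w7=1 w0=0 w8=1 w1=0 clk=1 w2=1 w3=0 w10=1 w4=1 w5=1 w9=1
t3.Δ1 w6=0 w7=1 w0=0 w8=1 w1=0 clk=0 w2=1 w3=0 w10=1 w4=1 w5=1 w9=1
t4.Δ0 w6=0 w7=1 w0=0 w8=1 w1=0 clk=0 w2=1 w3=0 w10=1 w4=1 w5=1 w9=1
t4.Δ1 w6=0 w7=1 w0=0 w8=1 w1=0 clk=1 w2=1 w3=0 w10=1 w4=1 w5=1 w9=1
t4.Δ2 w6=0 w7=1 w0=0 w8=0 w1=0 clk=1 w2=0 w3=0 w10=1 w4=1 w5=1 w9=1
t4.Δ3 w6=0 w7=1 w0=0 w8=0 w1=0 clk=1 w2=0 w3=0 w10=1 w4=0 w5=1 w9=1
t5.Δ0 w6=0 w7=1 w0=0 w8=0 w1=0 clk=1 w2=0 w3=0 w10=1 w4=0 w5=1 w9=1
t5.Δ1 w6=0 w7=1 w0=0 w8=0 w1=0 clk=0 w2=0 w3=1 w10=1 w4=0 w5=1 w9=1

0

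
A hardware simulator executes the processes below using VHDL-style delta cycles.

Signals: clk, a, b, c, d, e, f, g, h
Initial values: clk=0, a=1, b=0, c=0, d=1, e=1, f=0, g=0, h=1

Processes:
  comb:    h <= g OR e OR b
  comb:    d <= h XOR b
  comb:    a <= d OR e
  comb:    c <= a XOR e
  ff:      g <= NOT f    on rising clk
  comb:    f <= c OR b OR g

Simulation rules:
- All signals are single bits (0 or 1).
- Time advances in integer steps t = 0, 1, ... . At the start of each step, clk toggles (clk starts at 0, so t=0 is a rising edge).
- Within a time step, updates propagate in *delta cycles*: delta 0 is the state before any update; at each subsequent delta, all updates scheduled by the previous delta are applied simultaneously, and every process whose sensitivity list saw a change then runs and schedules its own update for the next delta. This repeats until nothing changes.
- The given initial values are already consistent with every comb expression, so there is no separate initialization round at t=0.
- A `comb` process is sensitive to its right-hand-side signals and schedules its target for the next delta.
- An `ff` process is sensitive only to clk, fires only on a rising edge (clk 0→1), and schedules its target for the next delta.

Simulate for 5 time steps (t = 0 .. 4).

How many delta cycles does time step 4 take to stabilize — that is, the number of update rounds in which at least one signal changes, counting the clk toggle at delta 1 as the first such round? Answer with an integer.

3

t0.Δ0 f=0 c=0 e=1 d=1 g=0 a=1 b=0 clk=0 h=1
t0.Δ1 f=0 c=0 e=1 d=1 g=0 a=1 b=0 clk=1 h=1
t0.Δ2 f=0 c=0 e=1 d=1 g=1 a=1 b=0 clk=1 h=1
t0.Δ3 f=1 c=0 e=1 d=1 g=1 a=1 b=0 clk=1 h=1
t1.Δ0 f=1 c=0 e=1 d=1 g=1 a=1 b=0 clk=1 h=1
t1.Δ1 f=1 c=0 e=1 d=1 g=1 a=1 b=0 clk=0 h=1
t2.Δ0 f=1 c=0 e=1 d=1 g=1 a=1 b=0 clk=0 h=1
t2.Δ1 f=1 c=0 e=1 d=1 g=1 a=1 b=0 clk=1 h=1
t2.Δ2 f=1 c=0 e=1 d=1 g=0 a=1 b=0 clk=1 h=1
t2.Δ3 f=0 c=0 e=1 d=1 g=0 a=1 b=0 clk=1 h=1
t3.Δ0 f=0 c=0 e=1 d=1 g=0 a=1 b=0 clk=1 h=1
t3.Δ1 f=0 c=0 e=1 d=1 g=0 a=1 b=0 clk=0 h=1
t4.Δ0 f=0 c=0 e=1 d=1 g=0 a=1 b=0 clk=0 h=1
t4.Δ1 f=0 c=0 e=1 d=1 g=0 a=1 b=0 clk=1 h=1
t4.Δ2 f=0 c=0 e=1 d=1 g=1 a=1 b=0 clk=1 h=1
t4.Δ3 f=1 c=0 e=1 d=1 g=1 a=1 b=0 clk=1 h=1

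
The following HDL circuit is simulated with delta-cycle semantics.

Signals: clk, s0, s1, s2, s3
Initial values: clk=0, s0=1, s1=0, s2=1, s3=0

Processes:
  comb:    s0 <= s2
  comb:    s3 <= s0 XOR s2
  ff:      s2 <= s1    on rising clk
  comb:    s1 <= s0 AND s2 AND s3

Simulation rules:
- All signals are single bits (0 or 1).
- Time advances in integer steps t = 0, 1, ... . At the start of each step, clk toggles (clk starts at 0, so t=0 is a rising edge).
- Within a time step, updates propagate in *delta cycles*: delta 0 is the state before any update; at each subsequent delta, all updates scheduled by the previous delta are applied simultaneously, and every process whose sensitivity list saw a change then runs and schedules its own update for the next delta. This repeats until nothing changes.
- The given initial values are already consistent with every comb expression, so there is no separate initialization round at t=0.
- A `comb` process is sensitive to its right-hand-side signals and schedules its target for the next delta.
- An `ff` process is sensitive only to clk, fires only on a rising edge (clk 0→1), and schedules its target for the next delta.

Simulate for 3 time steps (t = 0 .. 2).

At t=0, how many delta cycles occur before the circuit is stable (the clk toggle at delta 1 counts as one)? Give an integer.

t=0 Δ0: clk=0 s0=1 s3=0 s1=0 s2=1
  Δ1: clk:0→1
  Δ2: s2:1→0
  Δ3: s0:1→0, s3:0→1
  Δ4: s3:1→0
  (4Δ to stable)
t=1 Δ0: clk=1 s0=0 s3=0 s1=0 s2=0
  Δ1: clk:1→0
  (1Δ to stable)
t=2 Δ0: clk=0 s0=0 s3=0 s1=0 s2=0
  Δ1: clk:0→1
  (1Δ to stable)

4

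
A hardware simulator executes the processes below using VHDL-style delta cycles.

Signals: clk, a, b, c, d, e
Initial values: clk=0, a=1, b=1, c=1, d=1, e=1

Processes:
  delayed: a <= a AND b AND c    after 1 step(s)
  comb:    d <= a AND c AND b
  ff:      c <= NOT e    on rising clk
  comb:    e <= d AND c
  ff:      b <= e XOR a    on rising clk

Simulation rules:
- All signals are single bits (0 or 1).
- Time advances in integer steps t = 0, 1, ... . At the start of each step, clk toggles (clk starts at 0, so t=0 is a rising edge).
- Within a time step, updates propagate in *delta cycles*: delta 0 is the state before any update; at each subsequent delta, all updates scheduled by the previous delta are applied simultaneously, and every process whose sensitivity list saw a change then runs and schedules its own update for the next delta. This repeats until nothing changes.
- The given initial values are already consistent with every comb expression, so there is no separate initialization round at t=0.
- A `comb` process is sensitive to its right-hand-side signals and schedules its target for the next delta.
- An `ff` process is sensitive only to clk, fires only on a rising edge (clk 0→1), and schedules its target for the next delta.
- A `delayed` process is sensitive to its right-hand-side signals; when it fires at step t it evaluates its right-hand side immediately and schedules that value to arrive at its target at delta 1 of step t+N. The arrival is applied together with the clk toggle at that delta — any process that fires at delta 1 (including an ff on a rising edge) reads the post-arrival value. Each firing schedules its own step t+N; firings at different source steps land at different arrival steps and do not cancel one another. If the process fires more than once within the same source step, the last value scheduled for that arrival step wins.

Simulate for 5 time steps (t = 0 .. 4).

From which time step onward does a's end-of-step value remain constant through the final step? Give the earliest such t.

1

t0.Δ0 b=1 c=1 d=1 e=1 clk=0 a=1
t0.Δ1 b=1 c=1 d=1 e=1 clk=1 a=1
t0.Δ2 b=0 c=0 d=1 e=1 clk=1 a=1
t0.Δ3 b=0 c=0 d=0 e=0 clk=1 a=1
t1.Δ0 b=0 c=0 d=0 e=0 clk=1 a=1
t1.Δ1 b=0 c=0 d=0 e=0 clk=0 a=0
t2.Δ0 b=0 c=0 d=0 e=0 clk=0 a=0
t2.Δ1 b=0 c=0 d=0 e=0 clk=1 a=0
t2.Δ2 b=0 c=1 d=0 e=0 clk=1 a=0
t3.Δ0 b=0 c=1 d=0 e=0 clk=1 a=0
t3.Δ1 b=0 c=1 d=0 e=0 clk=0 a=0
t4.Δ0 b=0 c=1 d=0 e=0 clk=0 a=0
t4.Δ1 b=0 c=1 d=0 e=0 clk=1 a=0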